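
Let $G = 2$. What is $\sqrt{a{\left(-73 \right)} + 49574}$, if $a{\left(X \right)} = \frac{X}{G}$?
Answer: $\frac{5 \sqrt{7926}}{2} \approx 222.57$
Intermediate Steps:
$a{\left(X \right)} = \frac{X}{2}$
$\sqrt{a{\left(-73 \right)} + 49574} = \sqrt{\frac{1}{2} \left(-73\right) + 49574} = \sqrt{- \frac{73}{2} + 49574} = \sqrt{\frac{99075}{2}} = \frac{5 \sqrt{7926}}{2}$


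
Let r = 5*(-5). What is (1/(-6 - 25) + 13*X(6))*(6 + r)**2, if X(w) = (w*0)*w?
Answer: -361/31 ≈ -11.645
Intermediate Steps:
X(w) = 0 (X(w) = 0*w = 0)
r = -25
(1/(-6 - 25) + 13*X(6))*(6 + r)**2 = (1/(-6 - 25) + 13*0)*(6 - 25)**2 = (1/(-31) + 0)*(-19)**2 = (-1/31 + 0)*361 = -1/31*361 = -361/31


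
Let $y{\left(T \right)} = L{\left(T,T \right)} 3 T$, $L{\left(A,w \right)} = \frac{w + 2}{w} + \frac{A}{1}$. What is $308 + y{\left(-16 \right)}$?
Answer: $1034$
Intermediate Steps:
$L{\left(A,w \right)} = A + \frac{2 + w}{w}$ ($L{\left(A,w \right)} = \frac{2 + w}{w} + A 1 = \frac{2 + w}{w} + A = A + \frac{2 + w}{w}$)
$y{\left(T \right)} = T \left(3 + 3 T + \frac{6}{T}\right)$ ($y{\left(T \right)} = \left(1 + T + \frac{2}{T}\right) 3 T = \left(3 + 3 T + \frac{6}{T}\right) T = T \left(3 + 3 T + \frac{6}{T}\right)$)
$308 + y{\left(-16 \right)} = 308 + \left(6 + 3 \left(-16\right) \left(1 - 16\right)\right) = 308 + \left(6 + 3 \left(-16\right) \left(-15\right)\right) = 308 + \left(6 + 720\right) = 308 + 726 = 1034$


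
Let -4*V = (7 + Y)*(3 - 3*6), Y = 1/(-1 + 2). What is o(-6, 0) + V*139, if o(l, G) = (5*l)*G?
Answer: 4170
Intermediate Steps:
o(l, G) = 5*G*l
Y = 1 (Y = 1/1 = 1)
V = 30 (V = -(7 + 1)*(3 - 3*6)/4 = -2*(3 - 18) = -2*(-15) = -1/4*(-120) = 30)
o(-6, 0) + V*139 = 5*0*(-6) + 30*139 = 0 + 4170 = 4170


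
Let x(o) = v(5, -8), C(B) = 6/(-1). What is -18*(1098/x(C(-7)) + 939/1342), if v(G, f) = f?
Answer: 3298509/1342 ≈ 2457.9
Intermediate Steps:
C(B) = -6 (C(B) = 6*(-1) = -6)
x(o) = -8
-18*(1098/x(C(-7)) + 939/1342) = -18*(1098/(-8) + 939/1342) = -18*(1098*(-⅛) + 939*(1/1342)) = -18*(-549/4 + 939/1342) = -18*(-366501/2684) = 3298509/1342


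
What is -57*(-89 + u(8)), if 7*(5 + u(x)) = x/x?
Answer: 37449/7 ≈ 5349.9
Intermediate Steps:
u(x) = -34/7 (u(x) = -5 + (x/x)/7 = -5 + (⅐)*1 = -5 + ⅐ = -34/7)
-57*(-89 + u(8)) = -57*(-89 - 34/7) = -57*(-657/7) = 37449/7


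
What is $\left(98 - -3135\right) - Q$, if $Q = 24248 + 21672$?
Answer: $-42687$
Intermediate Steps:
$Q = 45920$
$\left(98 - -3135\right) - Q = \left(98 - -3135\right) - 45920 = \left(98 + 3135\right) - 45920 = 3233 - 45920 = -42687$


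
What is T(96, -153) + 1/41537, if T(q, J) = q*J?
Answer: -610095455/41537 ≈ -14688.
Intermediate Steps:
T(q, J) = J*q
T(96, -153) + 1/41537 = -153*96 + 1/41537 = -14688 + 1/41537 = -610095455/41537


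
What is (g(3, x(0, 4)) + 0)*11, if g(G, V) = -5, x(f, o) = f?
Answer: -55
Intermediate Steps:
(g(3, x(0, 4)) + 0)*11 = (-5 + 0)*11 = -5*11 = -55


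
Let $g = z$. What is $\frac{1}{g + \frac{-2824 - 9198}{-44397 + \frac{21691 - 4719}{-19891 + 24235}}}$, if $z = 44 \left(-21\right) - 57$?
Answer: $- \frac{48210899}{47281836027} \approx -0.0010196$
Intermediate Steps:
$z = -981$ ($z = -924 - 57 = -981$)
$g = -981$
$\frac{1}{g + \frac{-2824 - 9198}{-44397 + \frac{21691 - 4719}{-19891 + 24235}}} = \frac{1}{-981 + \frac{-2824 - 9198}{-44397 + \frac{21691 - 4719}{-19891 + 24235}}} = \frac{1}{-981 - \frac{12022}{-44397 + \frac{16972}{4344}}} = \frac{1}{-981 - \frac{12022}{-44397 + 16972 \cdot \frac{1}{4344}}} = \frac{1}{-981 - \frac{12022}{-44397 + \frac{4243}{1086}}} = \frac{1}{-981 - \frac{12022}{- \frac{48210899}{1086}}} = \frac{1}{-981 - - \frac{13055892}{48210899}} = \frac{1}{-981 + \frac{13055892}{48210899}} = \frac{1}{- \frac{47281836027}{48210899}} = - \frac{48210899}{47281836027}$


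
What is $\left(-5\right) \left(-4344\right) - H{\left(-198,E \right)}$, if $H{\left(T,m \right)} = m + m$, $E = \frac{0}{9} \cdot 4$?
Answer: $21720$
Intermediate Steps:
$E = 0$ ($E = 0 \cdot \frac{1}{9} \cdot 4 = 0 \cdot 4 = 0$)
$H{\left(T,m \right)} = 2 m$
$\left(-5\right) \left(-4344\right) - H{\left(-198,E \right)} = \left(-5\right) \left(-4344\right) - 2 \cdot 0 = 21720 - 0 = 21720 + 0 = 21720$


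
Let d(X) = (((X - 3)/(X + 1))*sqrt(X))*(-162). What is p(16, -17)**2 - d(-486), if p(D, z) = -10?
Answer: 100 + 712962*I*sqrt(6)/485 ≈ 100.0 + 3600.8*I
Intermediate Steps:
d(X) = -162*sqrt(X)*(-3 + X)/(1 + X) (d(X) = (((-3 + X)/(1 + X))*sqrt(X))*(-162) = (sqrt(X)*(-3 + X)/(1 + X))*(-162) = -162*sqrt(X)*(-3 + X)/(1 + X))
p(16, -17)**2 - d(-486) = (-10)**2 - 162*sqrt(-486)*(3 - 1*(-486))/(1 - 486) = 100 - 162*9*I*sqrt(6)*(3 + 486)/(-485) = 100 - 162*9*I*sqrt(6)*(-1)*489/485 = 100 - (-712962)*I*sqrt(6)/485 = 100 + 712962*I*sqrt(6)/485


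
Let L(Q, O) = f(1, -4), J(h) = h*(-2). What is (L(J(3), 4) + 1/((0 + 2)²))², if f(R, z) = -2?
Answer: 49/16 ≈ 3.0625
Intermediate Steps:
J(h) = -2*h
L(Q, O) = -2
(L(J(3), 4) + 1/((0 + 2)²))² = (-2 + 1/((0 + 2)²))² = (-2 + 1/(2²))² = (-2 + 1/4)² = (-2 + ¼)² = (-7/4)² = 49/16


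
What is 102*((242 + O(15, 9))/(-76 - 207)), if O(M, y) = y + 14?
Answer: -27030/283 ≈ -95.512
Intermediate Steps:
O(M, y) = 14 + y
102*((242 + O(15, 9))/(-76 - 207)) = 102*((242 + (14 + 9))/(-76 - 207)) = 102*((242 + 23)/(-283)) = 102*(265*(-1/283)) = 102*(-265/283) = -27030/283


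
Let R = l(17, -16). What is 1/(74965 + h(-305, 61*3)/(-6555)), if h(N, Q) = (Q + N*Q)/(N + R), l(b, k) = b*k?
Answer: 66355/4974301599 ≈ 1.3340e-5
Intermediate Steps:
R = -272 (R = 17*(-16) = -272)
h(N, Q) = (Q + N*Q)/(-272 + N) (h(N, Q) = (Q + N*Q)/(N - 272) = (Q + N*Q)/(-272 + N))
1/(74965 + h(-305, 61*3)/(-6555)) = 1/(74965 + ((61*3)*(1 - 305)/(-272 - 305))/(-6555)) = 1/(74965 + (183*(-304)/(-577))*(-1/6555)) = 1/(74965 + (183*(-1/577)*(-304))*(-1/6555)) = 1/(74965 + (55632/577)*(-1/6555)) = 1/(74965 - 976/66355) = 1/(4974301599/66355) = 66355/4974301599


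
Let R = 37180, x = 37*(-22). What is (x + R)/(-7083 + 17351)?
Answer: 18183/5134 ≈ 3.5417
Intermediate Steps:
x = -814
(x + R)/(-7083 + 17351) = (-814 + 37180)/(-7083 + 17351) = 36366/10268 = 36366*(1/10268) = 18183/5134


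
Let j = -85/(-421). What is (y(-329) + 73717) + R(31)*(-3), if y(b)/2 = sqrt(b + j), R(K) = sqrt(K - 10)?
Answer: 73717 - 3*sqrt(21) + 44*I*sqrt(120406)/421 ≈ 73703.0 + 36.266*I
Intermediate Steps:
R(K) = sqrt(-10 + K)
j = 85/421 (j = -85*(-1/421) = 85/421 ≈ 0.20190)
y(b) = 2*sqrt(85/421 + b) (y(b) = 2*sqrt(b + 85/421) = 2*sqrt(85/421 + b))
(y(-329) + 73717) + R(31)*(-3) = (2*sqrt(35785 + 177241*(-329))/421 + 73717) + sqrt(-10 + 31)*(-3) = (2*sqrt(35785 - 58312289)/421 + 73717) + sqrt(21)*(-3) = (2*sqrt(-58276504)/421 + 73717) - 3*sqrt(21) = (2*(22*I*sqrt(120406))/421 + 73717) - 3*sqrt(21) = (44*I*sqrt(120406)/421 + 73717) - 3*sqrt(21) = (73717 + 44*I*sqrt(120406)/421) - 3*sqrt(21) = 73717 - 3*sqrt(21) + 44*I*sqrt(120406)/421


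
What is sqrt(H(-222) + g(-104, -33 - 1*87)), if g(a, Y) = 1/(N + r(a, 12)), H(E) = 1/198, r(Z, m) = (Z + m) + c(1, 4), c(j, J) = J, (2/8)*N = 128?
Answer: sqrt(362626)/6996 ≈ 0.086076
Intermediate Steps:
N = 512 (N = 4*128 = 512)
r(Z, m) = 4 + Z + m (r(Z, m) = (Z + m) + 4 = 4 + Z + m)
H(E) = 1/198
g(a, Y) = 1/(528 + a) (g(a, Y) = 1/(512 + (4 + a + 12)) = 1/(512 + (16 + a)) = 1/(528 + a))
sqrt(H(-222) + g(-104, -33 - 1*87)) = sqrt(1/198 + 1/(528 - 104)) = sqrt(1/198 + 1/424) = sqrt(311/41976) = sqrt(362626)/6996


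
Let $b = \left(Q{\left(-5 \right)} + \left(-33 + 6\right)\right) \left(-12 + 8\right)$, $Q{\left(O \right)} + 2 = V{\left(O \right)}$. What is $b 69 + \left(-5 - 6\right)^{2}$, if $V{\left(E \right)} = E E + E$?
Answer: $2605$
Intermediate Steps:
$V{\left(E \right)} = E + E^{2}$ ($V{\left(E \right)} = E^{2} + E = E + E^{2}$)
$Q{\left(O \right)} = -2 + O \left(1 + O\right)$
$b = 36$ ($b = \left(\left(-2 - 5 \left(1 - 5\right)\right) + \left(-33 + 6\right)\right) \left(-12 + 8\right) = \left(\left(-2 - -20\right) - 27\right) \left(-4\right) = \left(\left(-2 + 20\right) - 27\right) \left(-4\right) = \left(18 - 27\right) \left(-4\right) = \left(-9\right) \left(-4\right) = 36$)
$b 69 + \left(-5 - 6\right)^{2} = 36 \cdot 69 + \left(-5 - 6\right)^{2} = 2484 + \left(-11\right)^{2} = 2484 + 121 = 2605$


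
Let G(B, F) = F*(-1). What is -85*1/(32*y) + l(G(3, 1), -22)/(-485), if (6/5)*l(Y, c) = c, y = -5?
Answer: 5299/9312 ≈ 0.56905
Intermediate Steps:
G(B, F) = -F
l(Y, c) = 5*c/6
-85*1/(32*y) + l(G(3, 1), -22)/(-485) = -85/((-5*32)) + ((⅚)*(-22))/(-485) = -85/(-160) - 55/3*(-1/485) = -85*(-1/160) + 11/291 = 17/32 + 11/291 = 5299/9312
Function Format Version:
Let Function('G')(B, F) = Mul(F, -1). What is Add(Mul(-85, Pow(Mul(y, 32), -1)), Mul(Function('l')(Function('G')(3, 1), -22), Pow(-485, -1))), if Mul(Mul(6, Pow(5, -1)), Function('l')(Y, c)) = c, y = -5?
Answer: Rational(5299, 9312) ≈ 0.56905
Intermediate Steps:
Function('G')(B, F) = Mul(-1, F)
Function('l')(Y, c) = Mul(Rational(5, 6), c)
Add(Mul(-85, Pow(Mul(y, 32), -1)), Mul(Function('l')(Function('G')(3, 1), -22), Pow(-485, -1))) = Add(Mul(-85, Pow(Mul(-5, 32), -1)), Mul(Mul(Rational(5, 6), -22), Pow(-485, -1))) = Add(Mul(-85, Pow(-160, -1)), Mul(Rational(-55, 3), Rational(-1, 485))) = Add(Mul(-85, Rational(-1, 160)), Rational(11, 291)) = Add(Rational(17, 32), Rational(11, 291)) = Rational(5299, 9312)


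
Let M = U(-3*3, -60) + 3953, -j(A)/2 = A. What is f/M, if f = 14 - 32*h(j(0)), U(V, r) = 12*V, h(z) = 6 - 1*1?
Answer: -146/3845 ≈ -0.037971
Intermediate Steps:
j(A) = -2*A
h(z) = 5 (h(z) = 6 - 1 = 5)
M = 3845 (M = 12*(-3*3) + 3953 = 12*(-9) + 3953 = -108 + 3953 = 3845)
f = -146 (f = 14 - 32*5 = 14 - 160 = -146)
f/M = -146/3845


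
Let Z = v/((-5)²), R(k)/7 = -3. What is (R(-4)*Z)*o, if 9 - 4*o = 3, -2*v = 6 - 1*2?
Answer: 63/25 ≈ 2.5200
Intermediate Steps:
R(k) = -21 (R(k) = 7*(-3) = -21)
v = -2 (v = -(6 - 1*2)/2 = -(6 - 2)/2 = -½*4 = -2)
o = 3/2 (o = 9/4 - ¼*3 = 9/4 - ¾ = 3/2 ≈ 1.5000)
Z = -2/25 (Z = -2/((-5)²) = -2/25 ≈ -0.080000)
(R(-4)*Z)*o = -21*(-2/25)*(3/2) = (42/25)*(3/2) = 63/25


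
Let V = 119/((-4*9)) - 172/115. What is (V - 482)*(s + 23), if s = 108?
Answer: -264011767/4140 ≈ -63771.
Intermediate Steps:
V = -19877/4140 (V = 119/(-36) - 172*1/115 = 119*(-1/36) - 172/115 = -119/36 - 172/115 = -19877/4140 ≈ -4.8012)
(V - 482)*(s + 23) = (-19877/4140 - 482)*(108 + 23) = -2015357/4140*131 = -264011767/4140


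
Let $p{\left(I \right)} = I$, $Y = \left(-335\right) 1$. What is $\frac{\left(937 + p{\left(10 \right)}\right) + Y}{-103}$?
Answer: $- \frac{612}{103} \approx -5.9417$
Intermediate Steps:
$Y = -335$
$\frac{\left(937 + p{\left(10 \right)}\right) + Y}{-103} = \frac{\left(937 + 10\right) - 335}{-103} = \left(947 - 335\right) \left(- \frac{1}{103}\right) = 612 \left(- \frac{1}{103}\right) = - \frac{612}{103}$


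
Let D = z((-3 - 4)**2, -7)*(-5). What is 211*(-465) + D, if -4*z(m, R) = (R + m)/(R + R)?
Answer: -392475/4 ≈ -98119.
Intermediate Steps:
z(m, R) = -(R + m)/(8*R) (z(m, R) = -(R + m)/(4*(R + R)) = -(R + m)/(4*(2*R)) = -(R + m)*1/(2*R)/4 = -(R + m)/(8*R))
D = -15/4 (D = ((1/8)*(-1*(-7) - (-3 - 4)**2)/(-7))*(-5) = ((1/8)*(-1/7)*(7 - 1*(-7)**2))*(-5) = ((1/8)*(-1/7)*(7 - 1*49))*(-5) = ((1/8)*(-1/7)*(7 - 49))*(-5) = ((1/8)*(-1/7)*(-42))*(-5) = (3/4)*(-5) = -15/4 ≈ -3.7500)
211*(-465) + D = 211*(-465) - 15/4 = -98115 - 15/4 = -392475/4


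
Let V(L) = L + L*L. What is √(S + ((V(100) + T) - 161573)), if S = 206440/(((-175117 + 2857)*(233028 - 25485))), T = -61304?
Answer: I*√8393918286884442801335/198618651 ≈ 461.28*I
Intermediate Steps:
V(L) = L + L²
S = -10322/1787567859 (S = 206440/((-172260*207543)) = 206440/(-35751357180) = 206440*(-1/35751357180) = -10322/1787567859 ≈ -5.7743e-6)
√(S + ((V(100) + T) - 161573)) = √(-10322/1787567859 + ((100*(1 + 100) - 61304) - 161573)) = √(-10322/1787567859 + ((100*101 - 61304) - 161573)) = √(-10322/1787567859 + ((10100 - 61304) - 161573)) = √(-10322/1787567859 + (-51204 - 161573)) = √(-10322/1787567859 - 212777) = √(-380353326344765/1787567859) = I*√8393918286884442801335/198618651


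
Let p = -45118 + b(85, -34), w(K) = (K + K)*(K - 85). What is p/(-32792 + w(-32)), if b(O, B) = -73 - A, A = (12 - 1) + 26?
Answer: 11307/6326 ≈ 1.7874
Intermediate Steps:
A = 37 (A = 11 + 26 = 37)
w(K) = 2*K*(-85 + K) (w(K) = (2*K)*(-85 + K) = 2*K*(-85 + K))
b(O, B) = -110 (b(O, B) = -73 - 1*37 = -73 - 37 = -110)
p = -45228 (p = -45118 - 110 = -45228)
p/(-32792 + w(-32)) = -45228/(-32792 + 2*(-32)*(-85 - 32)) = -45228/(-32792 + 2*(-32)*(-117)) = -45228/(-32792 + 7488) = -45228/(-25304) = -45228*(-1/25304) = 11307/6326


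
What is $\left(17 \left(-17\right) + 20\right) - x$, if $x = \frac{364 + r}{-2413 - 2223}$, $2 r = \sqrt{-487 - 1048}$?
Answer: $- \frac{311680}{1159} + \frac{i \sqrt{1535}}{9272} \approx -268.92 + 0.0042255 i$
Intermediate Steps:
$r = \frac{i \sqrt{1535}}{2}$ ($r = \frac{\sqrt{-487 - 1048}}{2} = \frac{\sqrt{-1535}}{2} = \frac{i \sqrt{1535}}{2} \approx 19.59 i$)
$x = - \frac{91}{1159} - \frac{i \sqrt{1535}}{9272}$ ($x = \frac{364 + \frac{i \sqrt{1535}}{2}}{-2413 - 2223} = \frac{364 + \frac{i \sqrt{1535}}{2}}{-4636} = \left(364 + \frac{i \sqrt{1535}}{2}\right) \left(- \frac{1}{4636}\right) = - \frac{91}{1159} - \frac{i \sqrt{1535}}{9272} \approx -0.078516 - 0.0042255 i$)
$\left(17 \left(-17\right) + 20\right) - x = \left(17 \left(-17\right) + 20\right) - \left(- \frac{91}{1159} - \frac{i \sqrt{1535}}{9272}\right) = \left(-289 + 20\right) + \left(\frac{91}{1159} + \frac{i \sqrt{1535}}{9272}\right) = -269 + \left(\frac{91}{1159} + \frac{i \sqrt{1535}}{9272}\right) = - \frac{311680}{1159} + \frac{i \sqrt{1535}}{9272}$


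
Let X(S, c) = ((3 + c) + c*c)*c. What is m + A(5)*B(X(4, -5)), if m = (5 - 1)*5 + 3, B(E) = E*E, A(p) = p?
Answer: 66148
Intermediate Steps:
X(S, c) = c*(3 + c + c²) (X(S, c) = ((3 + c) + c²)*c = (3 + c + c²)*c = c*(3 + c + c²))
B(E) = E²
m = 23 (m = 4*5 + 3 = 20 + 3 = 23)
m + A(5)*B(X(4, -5)) = 23 + 5*(-5*(3 - 5 + (-5)²))² = 23 + 5*(-5*(3 - 5 + 25))² = 23 + 5*(-5*23)² = 23 + 5*(-115)² = 23 + 5*13225 = 23 + 66125 = 66148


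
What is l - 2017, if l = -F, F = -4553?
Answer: 2536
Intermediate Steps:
l = 4553 (l = -1*(-4553) = 4553)
l - 2017 = 4553 - 2017 = 2536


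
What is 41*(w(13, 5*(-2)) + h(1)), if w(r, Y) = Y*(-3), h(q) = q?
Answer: 1271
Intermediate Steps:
w(r, Y) = -3*Y
41*(w(13, 5*(-2)) + h(1)) = 41*(-15*(-2) + 1) = 41*(-3*(-10) + 1) = 41*(30 + 1) = 41*31 = 1271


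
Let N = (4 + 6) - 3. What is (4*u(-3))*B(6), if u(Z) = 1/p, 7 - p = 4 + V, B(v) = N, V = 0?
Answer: 28/3 ≈ 9.3333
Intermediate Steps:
N = 7 (N = 10 - 3 = 7)
B(v) = 7
p = 3 (p = 7 - (4 + 0) = 7 - 1*4 = 7 - 4 = 3)
u(Z) = ⅓ (u(Z) = 1/3 = ⅓)
(4*u(-3))*B(6) = (4*(⅓))*7 = (4/3)*7 = 28/3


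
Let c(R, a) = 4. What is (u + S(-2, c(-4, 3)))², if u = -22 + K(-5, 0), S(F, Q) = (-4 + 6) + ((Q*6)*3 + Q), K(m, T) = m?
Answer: 2601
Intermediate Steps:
S(F, Q) = 2 + 19*Q (S(F, Q) = 2 + ((6*Q)*3 + Q) = 2 + (18*Q + Q) = 2 + 19*Q)
u = -27 (u = -22 - 5 = -27)
(u + S(-2, c(-4, 3)))² = (-27 + (2 + 19*4))² = (-27 + (2 + 76))² = (-27 + 78)² = 51² = 2601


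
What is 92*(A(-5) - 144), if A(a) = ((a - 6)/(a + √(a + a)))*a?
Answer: -97796/7 - 1012*I*√10/7 ≈ -13971.0 - 457.17*I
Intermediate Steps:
A(a) = a*(-6 + a)/(a + √2*√a) (A(a) = ((-6 + a)/(a + √(2*a)))*a = ((-6 + a)/(a + √2*√a))*a = a*(-6 + a)/(a + √2*√a))
92*(A(-5) - 144) = 92*(-5*(-6 - 5)/(-5 + √2*√(-5)) - 144) = 92*(-5*(-11)/(-5 + √2*(I*√5)) - 144) = 92*(-5*(-11)/(-5 + I*√10) - 144) = 92*(55/(-5 + I*√10) - 144) = 92*(-144 + 55/(-5 + I*√10)) = -13248 + 5060/(-5 + I*√10)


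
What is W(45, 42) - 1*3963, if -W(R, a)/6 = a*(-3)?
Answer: -3207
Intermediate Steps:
W(R, a) = 18*a (W(R, a) = -6*a*(-3) = -(-18)*a = 18*a)
W(45, 42) - 1*3963 = 18*42 - 1*3963 = 756 - 3963 = -3207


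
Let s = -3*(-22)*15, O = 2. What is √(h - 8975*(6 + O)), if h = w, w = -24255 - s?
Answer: I*√97045 ≈ 311.52*I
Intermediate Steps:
s = 990 (s = 66*15 = 990)
w = -25245 (w = -24255 - 1*990 = -24255 - 990 = -25245)
h = -25245
√(h - 8975*(6 + O)) = √(-25245 - 8975*(6 + 2)) = √(-25245 - 8975*8) = √(-25245 - 1795*40) = √(-25245 - 71800) = √(-97045) = I*√97045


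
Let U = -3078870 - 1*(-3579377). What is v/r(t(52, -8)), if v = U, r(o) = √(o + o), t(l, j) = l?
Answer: 500507*√26/52 ≈ 49079.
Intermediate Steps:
U = 500507 (U = -3078870 + 3579377 = 500507)
r(o) = √2*√o (r(o) = √(2*o) = √2*√o)
v = 500507
v/r(t(52, -8)) = 500507/((√2*√52)) = 500507/((√2*(2*√13))) = 500507/((2*√26)) = 500507*(√26/52) = 500507*√26/52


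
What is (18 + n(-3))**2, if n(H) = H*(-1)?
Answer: 441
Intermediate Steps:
n(H) = -H
(18 + n(-3))**2 = (18 - 1*(-3))**2 = (18 + 3)**2 = 21**2 = 441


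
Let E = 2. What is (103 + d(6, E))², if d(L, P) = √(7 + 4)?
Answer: (103 + √11)² ≈ 11303.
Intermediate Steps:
d(L, P) = √11
(103 + d(6, E))² = (103 + √11)²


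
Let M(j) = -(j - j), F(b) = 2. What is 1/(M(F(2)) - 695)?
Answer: -1/695 ≈ -0.0014388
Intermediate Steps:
M(j) = 0 (M(j) = -1*0 = 0)
1/(M(F(2)) - 695) = 1/(0 - 695) = 1/(-695) = -1/695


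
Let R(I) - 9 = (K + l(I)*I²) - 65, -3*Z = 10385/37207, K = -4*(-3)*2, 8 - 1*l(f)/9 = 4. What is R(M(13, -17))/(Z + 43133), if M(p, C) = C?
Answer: 289433253/1203634552 ≈ 0.24047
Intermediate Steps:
l(f) = 36 (l(f) = 72 - 9*4 = 72 - 36 = 36)
K = 24 (K = 12*2 = 24)
Z = -10385/111621 (Z = -10385/(3*37207) = -⅓*10385/37207 = -10385/111621 ≈ -0.093038)
R(I) = -32 + 36*I² (R(I) = 9 + ((24 + 36*I²) - 65) = 9 + (-41 + 36*I²) = -32 + 36*I²)
R(M(13, -17))/(Z + 43133) = (-32 + 36*(-17)²)/(-10385/111621 + 43133) = (-32 + 36*289)/(4814538208/111621) = (-32 + 10404)*(111621/4814538208) = 10372*(111621/4814538208) = 289433253/1203634552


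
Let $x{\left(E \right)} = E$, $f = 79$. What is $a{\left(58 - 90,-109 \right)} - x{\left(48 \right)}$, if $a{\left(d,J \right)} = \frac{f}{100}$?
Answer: $- \frac{4721}{100} \approx -47.21$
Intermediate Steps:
$a{\left(d,J \right)} = \frac{79}{100}$
$a{\left(58 - 90,-109 \right)} - x{\left(48 \right)} = \frac{79}{100} - 48 = - \frac{4721}{100}$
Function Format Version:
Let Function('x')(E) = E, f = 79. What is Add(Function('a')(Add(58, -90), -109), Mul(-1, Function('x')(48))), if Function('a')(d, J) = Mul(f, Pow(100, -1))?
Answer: Rational(-4721, 100) ≈ -47.210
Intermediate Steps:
Function('a')(d, J) = Rational(79, 100) (Function('a')(d, J) = Mul(79, Pow(100, -1)) = Mul(79, Rational(1, 100)) = Rational(79, 100))
Add(Function('a')(Add(58, -90), -109), Mul(-1, Function('x')(48))) = Add(Rational(79, 100), Mul(-1, 48)) = Add(Rational(79, 100), -48) = Rational(-4721, 100)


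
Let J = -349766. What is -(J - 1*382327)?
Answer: 732093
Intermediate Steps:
-(J - 1*382327) = -(-349766 - 1*382327) = -(-349766 - 382327) = -1*(-732093) = 732093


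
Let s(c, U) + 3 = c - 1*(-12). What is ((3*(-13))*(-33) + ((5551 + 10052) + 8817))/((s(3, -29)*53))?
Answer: 8569/212 ≈ 40.420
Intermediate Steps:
s(c, U) = 9 + c (s(c, U) = -3 + (c - 1*(-12)) = -3 + (c + 12) = -3 + (12 + c) = 9 + c)
((3*(-13))*(-33) + ((5551 + 10052) + 8817))/((s(3, -29)*53)) = ((3*(-13))*(-33) + ((5551 + 10052) + 8817))/(((9 + 3)*53)) = (-39*(-33) + (15603 + 8817))/((12*53)) = (1287 + 24420)/636 = 25707*(1/636) = 8569/212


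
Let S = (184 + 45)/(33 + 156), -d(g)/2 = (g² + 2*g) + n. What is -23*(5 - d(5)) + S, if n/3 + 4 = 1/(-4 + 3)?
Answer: -195386/189 ≈ -1033.8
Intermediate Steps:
n = -15 (n = -12 + 3/(-4 + 3) = -12 + 3/(-1) = -12 + 3*(-1) = -12 - 3 = -15)
d(g) = 30 - 4*g - 2*g² (d(g) = -2*((g² + 2*g) - 15) = -2*(-15 + g² + 2*g) = 30 - 4*g - 2*g²)
S = 229/189 ≈ 1.2116
-23*(5 - d(5)) + S = -23*(5 - (30 - 4*5 - 2*5²)) + 229/189 = -23*(5 - (30 - 20 - 2*25)) + 229/189 = -23*(5 - (30 - 20 - 50)) + 229/189 = -23*(5 - 1*(-40)) + 229/189 = -23*(5 + 40) + 229/189 = -23*45 + 229/189 = -1035 + 229/189 = -195386/189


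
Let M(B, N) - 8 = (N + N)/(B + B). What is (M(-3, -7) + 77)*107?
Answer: 28034/3 ≈ 9344.7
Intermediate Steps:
M(B, N) = 8 + N/B (M(B, N) = 8 + (N + N)/(B + B) = 8 + (2*N)/((2*B)) = 8 + (2*N)*(1/(2*B)) = 8 + N/B)
(M(-3, -7) + 77)*107 = ((8 - 7/(-3)) + 77)*107 = ((8 - 7*(-⅓)) + 77)*107 = ((8 + 7/3) + 77)*107 = (31/3 + 77)*107 = (262/3)*107 = 28034/3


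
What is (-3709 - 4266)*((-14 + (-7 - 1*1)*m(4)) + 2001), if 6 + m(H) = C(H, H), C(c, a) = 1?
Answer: -16165325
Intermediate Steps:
m(H) = -5 (m(H) = -6 + 1 = -5)
(-3709 - 4266)*((-14 + (-7 - 1*1)*m(4)) + 2001) = (-3709 - 4266)*((-14 + (-7 - 1*1)*(-5)) + 2001) = -7975*((-14 + (-7 - 1)*(-5)) + 2001) = -7975*((-14 - 8*(-5)) + 2001) = -7975*((-14 + 40) + 2001) = -7975*(26 + 2001) = -7975*2027 = -16165325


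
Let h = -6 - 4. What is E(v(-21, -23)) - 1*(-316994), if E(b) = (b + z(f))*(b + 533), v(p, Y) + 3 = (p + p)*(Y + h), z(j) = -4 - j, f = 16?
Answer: 2928502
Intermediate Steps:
h = -10
v(p, Y) = -3 + 2*p*(-10 + Y) (v(p, Y) = -3 + (p + p)*(Y - 10) = -3 + (2*p)*(-10 + Y) = -3 + 2*p*(-10 + Y))
E(b) = (-20 + b)*(533 + b) (E(b) = (b + (-4 - 1*16))*(b + 533) = (b + (-4 - 16))*(533 + b) = (b - 20)*(533 + b) = (-20 + b)*(533 + b))
E(v(-21, -23)) - 1*(-316994) = (-10660 + (-3 - 20*(-21) + 2*(-23)*(-21))**2 + 513*(-3 - 20*(-21) + 2*(-23)*(-21))) - 1*(-316994) = (-10660 + (-3 + 420 + 966)**2 + 513*(-3 + 420 + 966)) + 316994 = (-10660 + 1383**2 + 513*1383) + 316994 = (-10660 + 1912689 + 709479) + 316994 = 2611508 + 316994 = 2928502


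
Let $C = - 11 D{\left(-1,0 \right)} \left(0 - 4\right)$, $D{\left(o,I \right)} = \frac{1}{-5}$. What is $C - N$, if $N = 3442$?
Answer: $- \frac{17254}{5} \approx -3450.8$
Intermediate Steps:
$D{\left(o,I \right)} = - \frac{1}{5}$
$C = - \frac{44}{5}$ ($C = \left(-11\right) \left(- \frac{1}{5}\right) \left(0 - 4\right) = \frac{11 \left(0 - 4\right)}{5} = \frac{11}{5} \left(-4\right) = - \frac{44}{5} \approx -8.8$)
$C - N = - \frac{44}{5} - 3442 = - \frac{17254}{5}$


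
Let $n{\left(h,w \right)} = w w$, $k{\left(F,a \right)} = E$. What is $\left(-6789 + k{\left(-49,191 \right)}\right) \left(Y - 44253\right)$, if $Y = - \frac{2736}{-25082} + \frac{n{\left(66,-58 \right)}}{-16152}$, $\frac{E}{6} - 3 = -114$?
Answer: $\frac{5568889065884935}{16880186} \approx 3.2991 \cdot 10^{8}$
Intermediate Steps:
$E = -666$ ($E = 18 + 6 \left(-114\right) = 18 - 684 = -666$)
$k{\left(F,a \right)} = -666$
$n{\left(h,w \right)} = w^{2}$
$Y = - \frac{5022997}{50640558}$ ($Y = - \frac{2736}{-25082} + \frac{\left(-58\right)^{2}}{-16152} = \left(-2736\right) \left(- \frac{1}{25082}\right) + 3364 \left(- \frac{1}{16152}\right) = \frac{1368}{12541} - \frac{841}{4038} = - \frac{5022997}{50640558} \approx -0.099189$)
$\left(-6789 + k{\left(-49,191 \right)}\right) \left(Y - 44253\right) = \left(-6789 - 666\right) \left(- \frac{5022997}{50640558} - 44253\right) = \left(-7455\right) \left(- \frac{2241001636171}{50640558}\right) = \frac{5568889065884935}{16880186}$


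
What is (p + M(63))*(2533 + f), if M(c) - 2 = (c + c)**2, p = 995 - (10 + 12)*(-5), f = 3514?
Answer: 102696201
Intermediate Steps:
p = 1105 (p = 995 - 22*(-5) = 995 - 1*(-110) = 995 + 110 = 1105)
M(c) = 2 + 4*c**2 (M(c) = 2 + (c + c)**2 = 2 + (2*c)**2 = 2 + 4*c**2)
(p + M(63))*(2533 + f) = (1105 + (2 + 4*63**2))*(2533 + 3514) = (1105 + (2 + 4*3969))*6047 = (1105 + (2 + 15876))*6047 = (1105 + 15878)*6047 = 16983*6047 = 102696201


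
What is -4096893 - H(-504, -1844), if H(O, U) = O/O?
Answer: -4096894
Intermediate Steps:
H(O, U) = 1
-4096893 - H(-504, -1844) = -4096893 - 1*1 = -4096893 - 1 = -4096894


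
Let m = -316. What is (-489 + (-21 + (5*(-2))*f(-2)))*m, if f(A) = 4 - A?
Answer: 180120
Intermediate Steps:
(-489 + (-21 + (5*(-2))*f(-2)))*m = (-489 + (-21 + (5*(-2))*(4 - 1*(-2))))*(-316) = (-489 + (-21 - 10*(4 + 2)))*(-316) = (-489 + (-21 - 10*6))*(-316) = (-489 + (-21 - 60))*(-316) = (-489 - 81)*(-316) = -570*(-316) = 180120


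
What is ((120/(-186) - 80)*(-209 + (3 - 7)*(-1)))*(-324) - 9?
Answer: -166050279/31 ≈ -5.3565e+6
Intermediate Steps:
((120/(-186) - 80)*(-209 + (3 - 7)*(-1)))*(-324) - 9 = ((120*(-1/186) - 80)*(-209 - 4*(-1)))*(-324) - 9 = ((-20/31 - 80)*(-209 + 4))*(-324) - 9 = -2500/31*(-205)*(-324) - 9 = (512500/31)*(-324) - 9 = -166050000/31 - 9 = -166050279/31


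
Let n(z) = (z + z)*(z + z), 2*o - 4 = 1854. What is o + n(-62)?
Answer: 16305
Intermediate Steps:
o = 929 (o = 2 + (1/2)*1854 = 2 + 927 = 929)
n(z) = 4*z**2 (n(z) = (2*z)*(2*z) = 4*z**2)
o + n(-62) = 929 + 4*(-62)**2 = 929 + 4*3844 = 929 + 15376 = 16305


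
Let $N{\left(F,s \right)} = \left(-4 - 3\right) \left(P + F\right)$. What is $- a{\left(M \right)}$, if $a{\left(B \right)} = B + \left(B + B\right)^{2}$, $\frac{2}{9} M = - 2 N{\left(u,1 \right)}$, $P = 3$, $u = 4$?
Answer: $-778365$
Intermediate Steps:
$N{\left(F,s \right)} = -21 - 7 F$ ($N{\left(F,s \right)} = \left(-4 - 3\right) \left(3 + F\right) = - 7 \left(3 + F\right) = -21 - 7 F$)
$M = 441$ ($M = \frac{9 \left(- 2 \left(-21 - 28\right)\right)}{2} = \frac{9 \left(\left(-2\right) \left(-49\right)\right)}{2} = \frac{9}{2} \cdot 98 = 441$)
$a{\left(B \right)} = B + 4 B^{2}$ ($a{\left(B \right)} = B + \left(2 B\right)^{2} = B + 4 B^{2}$)
$- a{\left(M \right)} = - 441 \left(1 + 4 \cdot 441\right) = - 441 \left(1 + 1764\right) = - 441 \cdot 1765 = \left(-1\right) 778365 = -778365$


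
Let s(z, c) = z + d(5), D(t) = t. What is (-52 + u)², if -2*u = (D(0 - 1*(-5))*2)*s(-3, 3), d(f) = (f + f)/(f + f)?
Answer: 1764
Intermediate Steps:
d(f) = 1 (d(f) = (2*f)/((2*f)) = (2*f)*(1/(2*f)) = 1)
s(z, c) = 1 + z (s(z, c) = z + 1 = 1 + z)
u = 10 (u = -(0 - 1*(-5))*2*(1 - 3)/2 = -(0 + 5)*2*(-2)/2 = -5*2*(-2)/2 = -5*(-2) = -½*(-20) = 10)
(-52 + u)² = (-52 + 10)² = (-42)² = 1764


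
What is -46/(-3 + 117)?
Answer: -23/57 ≈ -0.40351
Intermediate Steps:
-46/(-3 + 117) = -46/114 = -46*1/114 = -23/57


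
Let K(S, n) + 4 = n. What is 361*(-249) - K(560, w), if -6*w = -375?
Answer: -179895/2 ≈ -89948.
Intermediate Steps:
w = 125/2 (w = -⅙*(-375) = 125/2 ≈ 62.500)
K(S, n) = -4 + n
361*(-249) - K(560, w) = 361*(-249) - (-4 + 125/2) = -89889 - 1*117/2 = -89889 - 117/2 = -179895/2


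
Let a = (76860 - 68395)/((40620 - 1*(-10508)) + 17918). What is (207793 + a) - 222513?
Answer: -1016348655/69046 ≈ -14720.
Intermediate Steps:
a = 8465/69046 (a = 8465/((40620 + 10508) + 17918) = 8465/(51128 + 17918) = 8465/69046 ≈ 0.12260)
(207793 + a) - 222513 = (207793 + 8465/69046) - 222513 = 14347283943/69046 - 222513 = -1016348655/69046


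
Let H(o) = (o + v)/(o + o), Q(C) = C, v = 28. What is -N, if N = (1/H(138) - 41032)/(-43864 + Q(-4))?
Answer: -1702759/1820522 ≈ -0.93531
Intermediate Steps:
H(o) = (28 + o)/(2*o) (H(o) = (o + 28)/(o + o) = (28 + o)/((2*o)) = (28 + o)*(1/(2*o)) = (28 + o)/(2*o))
N = 1702759/1820522 (N = (1/((½)*(28 + 138)/138) - 41032)/(-43864 - 4) = (1/((½)*(1/138)*166) - 41032)/(-43868) = (1/(83/138) - 41032)*(-1/43868) = (138/83 - 41032)*(-1/43868) = -3405518/83*(-1/43868) = 1702759/1820522 ≈ 0.93531)
-N = -1*1702759/1820522 = -1702759/1820522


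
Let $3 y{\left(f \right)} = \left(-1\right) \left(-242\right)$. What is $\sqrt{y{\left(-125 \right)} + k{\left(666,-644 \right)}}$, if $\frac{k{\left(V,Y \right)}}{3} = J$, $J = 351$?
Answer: $\frac{\sqrt{10203}}{3} \approx 33.67$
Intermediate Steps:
$k{\left(V,Y \right)} = 1053$ ($k{\left(V,Y \right)} = 3 \cdot 351 = 1053$)
$y{\left(f \right)} = \frac{242}{3}$ ($y{\left(f \right)} = \frac{\left(-1\right) \left(-242\right)}{3} = \frac{1}{3} \cdot 242 = \frac{242}{3}$)
$\sqrt{y{\left(-125 \right)} + k{\left(666,-644 \right)}} = \sqrt{\frac{242}{3} + 1053} = \sqrt{\frac{3401}{3}} = \frac{\sqrt{10203}}{3}$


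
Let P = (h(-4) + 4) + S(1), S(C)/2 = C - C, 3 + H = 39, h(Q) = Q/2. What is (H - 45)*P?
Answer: -18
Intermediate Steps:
h(Q) = Q/2 (h(Q) = Q*(½) = Q/2)
H = 36 (H = -3 + 39 = 36)
S(C) = 0 (S(C) = 2*(C - C) = 2*0 = 0)
P = 2 (P = ((½)*(-4) + 4) + 0 = (-2 + 4) + 0 = 2 + 0 = 2)
(H - 45)*P = (36 - 45)*2 = -9*2 = -18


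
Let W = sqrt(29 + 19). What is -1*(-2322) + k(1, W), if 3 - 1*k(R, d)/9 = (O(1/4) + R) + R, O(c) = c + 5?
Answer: 9135/4 ≈ 2283.8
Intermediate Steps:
O(c) = 5 + c
W = 4*sqrt(3) (W = sqrt(48) = 4*sqrt(3) ≈ 6.9282)
k(R, d) = -81/4 - 18*R (k(R, d) = 27 - 9*(((5 + 1/4) + R) + R) = 27 - 9*((21/4 + R) + R) = 27 - 9*(21/4 + 2*R) = 27 + (-189/4 - 18*R) = -81/4 - 18*R)
-1*(-2322) + k(1, W) = -1*(-2322) + (-81/4 - 18*1) = 2322 + (-81/4 - 18) = 2322 - 153/4 = 9135/4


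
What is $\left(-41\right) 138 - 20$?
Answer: $-5678$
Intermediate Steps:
$\left(-41\right) 138 - 20 = -5658 - 20 = -5678$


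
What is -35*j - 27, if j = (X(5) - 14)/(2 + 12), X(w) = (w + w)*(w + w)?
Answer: -242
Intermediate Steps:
X(w) = 4*w² (X(w) = (2*w)*(2*w) = 4*w²)
j = 43/7 (j = (4*5² - 14)/(2 + 12) = (4*25 - 14)/14 = (100 - 14)*(1/14) = 86*(1/14) = 43/7 ≈ 6.1429)
-35*j - 27 = -35*43/7 - 27 = -215 - 27 = -242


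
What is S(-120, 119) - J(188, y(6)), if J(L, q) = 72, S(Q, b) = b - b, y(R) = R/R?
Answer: -72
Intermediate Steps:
y(R) = 1
S(Q, b) = 0
S(-120, 119) - J(188, y(6)) = 0 - 1*72 = 0 - 72 = -72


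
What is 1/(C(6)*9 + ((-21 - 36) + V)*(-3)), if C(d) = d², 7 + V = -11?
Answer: 1/549 ≈ 0.0018215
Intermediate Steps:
V = -18 (V = -7 - 11 = -18)
1/(C(6)*9 + ((-21 - 36) + V)*(-3)) = 1/(6²*9 + ((-21 - 36) - 18)*(-3)) = 1/(36*9 + (-57 - 18)*(-3)) = 1/(324 - 75*(-3)) = 1/(324 + 225) = 1/549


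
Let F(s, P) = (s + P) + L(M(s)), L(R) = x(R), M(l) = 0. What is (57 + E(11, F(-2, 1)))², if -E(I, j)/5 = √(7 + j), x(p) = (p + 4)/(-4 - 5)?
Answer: 30491/9 - 950*√2 ≈ 2044.4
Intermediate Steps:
x(p) = -4/9 - p/9 (x(p) = (4 + p)/(-9) = (4 + p)*(-⅑) = -4/9 - p/9)
L(R) = -4/9 - R/9
F(s, P) = -4/9 + P + s (F(s, P) = (s + P) + (-4/9 - ⅑*0) = (P + s) + (-4/9 + 0) = (P + s) - 4/9 = -4/9 + P + s)
E(I, j) = -5*√(7 + j)
(57 + E(11, F(-2, 1)))² = (57 - 5*√(7 + (-4/9 + 1 - 2)))² = (57 - 5*√(7 - 13/9))² = (57 - 25*√2/3)²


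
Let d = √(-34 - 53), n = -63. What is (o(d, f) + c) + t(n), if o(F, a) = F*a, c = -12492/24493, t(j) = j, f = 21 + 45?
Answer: -1555551/24493 + 66*I*√87 ≈ -63.51 + 615.61*I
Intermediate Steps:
f = 66
d = I*√87 (d = √(-87) = I*√87 ≈ 9.3274*I)
c = -12492/24493 (c = -12492*1/24493 = -12492/24493 ≈ -0.51002)
(o(d, f) + c) + t(n) = ((I*√87)*66 - 12492/24493) - 63 = (66*I*√87 - 12492/24493) - 63 = (-12492/24493 + 66*I*√87) - 63 = -1555551/24493 + 66*I*√87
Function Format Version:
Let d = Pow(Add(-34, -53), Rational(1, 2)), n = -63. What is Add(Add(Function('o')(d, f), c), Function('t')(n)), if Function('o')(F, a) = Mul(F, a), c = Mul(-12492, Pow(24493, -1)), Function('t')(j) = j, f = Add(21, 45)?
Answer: Add(Rational(-1555551, 24493), Mul(66, I, Pow(87, Rational(1, 2)))) ≈ Add(-63.510, Mul(615.61, I))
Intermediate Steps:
f = 66
d = Mul(I, Pow(87, Rational(1, 2))) (d = Pow(-87, Rational(1, 2)) = Mul(I, Pow(87, Rational(1, 2))) ≈ Mul(9.3274, I))
c = Rational(-12492, 24493) (c = Mul(-12492, Rational(1, 24493)) = Rational(-12492, 24493) ≈ -0.51002)
Add(Add(Function('o')(d, f), c), Function('t')(n)) = Add(Add(Mul(Mul(I, Pow(87, Rational(1, 2))), 66), Rational(-12492, 24493)), -63) = Add(Add(Mul(66, I, Pow(87, Rational(1, 2))), Rational(-12492, 24493)), -63) = Add(Add(Rational(-12492, 24493), Mul(66, I, Pow(87, Rational(1, 2)))), -63) = Add(Rational(-1555551, 24493), Mul(66, I, Pow(87, Rational(1, 2))))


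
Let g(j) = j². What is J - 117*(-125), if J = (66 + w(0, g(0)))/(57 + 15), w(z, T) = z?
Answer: 175511/12 ≈ 14626.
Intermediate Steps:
J = 11/12 (J = (66 + 0)/(57 + 15) = 66/72 = 66*(1/72) = 11/12 ≈ 0.91667)
J - 117*(-125) = 11/12 - 117*(-125) = 11/12 + 14625 = 175511/12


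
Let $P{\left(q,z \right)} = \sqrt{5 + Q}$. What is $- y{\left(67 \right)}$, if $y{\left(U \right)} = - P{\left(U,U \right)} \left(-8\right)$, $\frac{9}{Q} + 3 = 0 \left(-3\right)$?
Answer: $- 8 \sqrt{2} \approx -11.314$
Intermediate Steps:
$Q = -3$ ($Q = \frac{9}{-3 + 0 \left(-3\right)} = \frac{9}{-3 + 0} = \frac{9}{-3} = 9 \left(- \frac{1}{3}\right) = -3$)
$P{\left(q,z \right)} = \sqrt{2}$ ($P{\left(q,z \right)} = \sqrt{5 - 3} = \sqrt{2}$)
$y{\left(U \right)} = 8 \sqrt{2}$ ($y{\left(U \right)} = - \sqrt{2} \left(-8\right) = 8 \sqrt{2}$)
$- y{\left(67 \right)} = - 8 \sqrt{2}$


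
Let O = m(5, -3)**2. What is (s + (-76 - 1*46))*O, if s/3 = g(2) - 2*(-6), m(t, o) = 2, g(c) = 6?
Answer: -272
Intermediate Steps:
s = 54 (s = 3*(6 - 2*(-6)) = 3*(6 + 12) = 3*18 = 54)
O = 4 (O = 2**2 = 4)
(s + (-76 - 1*46))*O = (54 + (-76 - 1*46))*4 = (54 + (-76 - 46))*4 = (54 - 122)*4 = -68*4 = -272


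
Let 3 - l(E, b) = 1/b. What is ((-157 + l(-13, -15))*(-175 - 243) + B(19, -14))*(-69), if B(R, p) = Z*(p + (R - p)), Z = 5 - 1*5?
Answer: -22198726/5 ≈ -4.4397e+6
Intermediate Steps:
Z = 0 (Z = 5 - 5 = 0)
B(R, p) = 0 (B(R, p) = 0*(p + (R - p)) = 0*R = 0)
l(E, b) = 3 - 1/b
((-157 + l(-13, -15))*(-175 - 243) + B(19, -14))*(-69) = ((-157 + (3 - 1/(-15)))*(-175 - 243) + 0)*(-69) = ((-157 + (3 - 1*(-1/15)))*(-418) + 0)*(-69) = ((-157 + (3 + 1/15))*(-418) + 0)*(-69) = ((-157 + 46/15)*(-418) + 0)*(-69) = (-2309/15*(-418) + 0)*(-69) = (965162/15 + 0)*(-69) = (965162/15)*(-69) = -22198726/5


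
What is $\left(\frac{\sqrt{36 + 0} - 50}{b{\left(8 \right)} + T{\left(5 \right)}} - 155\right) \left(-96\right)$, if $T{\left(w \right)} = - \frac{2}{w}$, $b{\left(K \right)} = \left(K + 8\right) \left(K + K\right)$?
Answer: $\frac{3172960}{213} \approx 14897.0$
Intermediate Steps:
$b{\left(K \right)} = 2 K \left(8 + K\right)$ ($b{\left(K \right)} = \left(8 + K\right) 2 K = 2 K \left(8 + K\right)$)
$\left(\frac{\sqrt{36 + 0} - 50}{b{\left(8 \right)} + T{\left(5 \right)}} - 155\right) \left(-96\right) = \left(\frac{\sqrt{36 + 0} - 50}{2 \cdot 8 \left(8 + 8\right) - \frac{2}{5}} - 155\right) \left(-96\right) = \left(\frac{\sqrt{36} - 50}{2 \cdot 8 \cdot 16 - \frac{2}{5}} - 155\right) \left(-96\right) = \left(\frac{6 - 50}{256 - \frac{2}{5}} - 155\right) \left(-96\right) = \left(- \frac{44}{\frac{1278}{5}} - 155\right) \left(-96\right) = \left(\left(-44\right) \frac{5}{1278} - 155\right) \left(-96\right) = \left(- \frac{110}{639} - 155\right) \left(-96\right) = \left(- \frac{99155}{639}\right) \left(-96\right) = \frac{3172960}{213}$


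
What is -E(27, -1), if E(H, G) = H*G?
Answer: 27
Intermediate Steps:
E(H, G) = G*H
-E(27, -1) = -(-1)*27 = -1*(-27) = 27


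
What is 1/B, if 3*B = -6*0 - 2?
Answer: -3/2 ≈ -1.5000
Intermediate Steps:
B = -⅔ (B = (-6*0 - 2)/3 = (0 - 2)/3 = (⅓)*(-2) = -⅔ ≈ -0.66667)
1/B = 1/(-⅔) = -3/2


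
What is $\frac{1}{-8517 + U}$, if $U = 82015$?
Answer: $\frac{1}{73498} \approx 1.3606 \cdot 10^{-5}$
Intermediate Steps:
$\frac{1}{-8517 + U} = \frac{1}{-8517 + 82015} = \frac{1}{73498}$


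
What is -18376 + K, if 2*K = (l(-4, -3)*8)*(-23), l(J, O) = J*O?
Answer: -19480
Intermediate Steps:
K = -1104 (K = ((-4*(-3)*8)*(-23))/2 = ((12*8)*(-23))/2 = (96*(-23))/2 = (1/2)*(-2208) = -1104)
-18376 + K = -18376 - 1104 = -19480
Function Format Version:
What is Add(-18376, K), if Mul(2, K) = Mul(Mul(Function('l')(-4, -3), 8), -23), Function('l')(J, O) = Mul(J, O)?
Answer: -19480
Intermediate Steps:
K = -1104 (K = Mul(Rational(1, 2), Mul(Mul(Mul(-4, -3), 8), -23)) = Mul(Rational(1, 2), Mul(Mul(12, 8), -23)) = Mul(Rational(1, 2), Mul(96, -23)) = Mul(Rational(1, 2), -2208) = -1104)
Add(-18376, K) = Add(-18376, -1104) = -19480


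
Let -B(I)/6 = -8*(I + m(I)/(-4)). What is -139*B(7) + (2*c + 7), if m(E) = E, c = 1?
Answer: -35019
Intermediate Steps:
B(I) = 36*I (B(I) = -(-48)*(I + I/(-4)) = -(-48)*(I + I*(-¼)) = -(-48)*(I - I/4) = -(-48)*3*I/4 = -(-36)*I = 36*I)
-139*B(7) + (2*c + 7) = -5004*7 + (2*1 + 7) = -139*252 + (2 + 7) = -35028 + 9 = -35019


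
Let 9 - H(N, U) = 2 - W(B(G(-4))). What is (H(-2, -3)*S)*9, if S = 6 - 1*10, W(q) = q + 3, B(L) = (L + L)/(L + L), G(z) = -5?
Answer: -396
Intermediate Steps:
B(L) = 1 (B(L) = (2*L)/((2*L)) = (2*L)*(1/(2*L)) = 1)
W(q) = 3 + q
S = -4 (S = 6 - 10 = -4)
H(N, U) = 11 (H(N, U) = 9 - (2 - (3 + 1)) = 9 - (2 - 1*4) = 9 - (2 - 4) = 9 - 1*(-2) = 9 + 2 = 11)
(H(-2, -3)*S)*9 = (11*(-4))*9 = -44*9 = -396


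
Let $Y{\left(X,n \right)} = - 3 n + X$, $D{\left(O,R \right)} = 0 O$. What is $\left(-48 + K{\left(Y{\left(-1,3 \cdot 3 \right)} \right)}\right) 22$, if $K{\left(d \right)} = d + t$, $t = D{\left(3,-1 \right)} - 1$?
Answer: $-1694$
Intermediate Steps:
$D{\left(O,R \right)} = 0$
$Y{\left(X,n \right)} = X - 3 n$
$t = -1$ ($t = 0 - 1 = -1$)
$K{\left(d \right)} = -1 + d$ ($K{\left(d \right)} = d - 1 = -1 + d$)
$\left(-48 + K{\left(Y{\left(-1,3 \cdot 3 \right)} \right)}\right) 22 = \left(-48 - \left(2 + 3 \cdot 3 \cdot 3\right)\right) 22 = \left(-48 - 29\right) 22 = \left(-77\right) 22 = -1694$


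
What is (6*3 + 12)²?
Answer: 900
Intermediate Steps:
(6*3 + 12)² = (18 + 12)² = 30² = 900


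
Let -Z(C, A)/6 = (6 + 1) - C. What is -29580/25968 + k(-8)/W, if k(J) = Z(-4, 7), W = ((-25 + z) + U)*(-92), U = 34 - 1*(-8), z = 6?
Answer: -1268279/1144756 ≈ -1.1079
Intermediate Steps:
U = 42 (U = 34 + 8 = 42)
Z(C, A) = -42 + 6*C (Z(C, A) = -6*((6 + 1) - C) = -6*(7 - C) = -42 + 6*C)
W = -2116 (W = ((-25 + 6) + 42)*(-92) = (-19 + 42)*(-92) = 23*(-92) = -2116)
k(J) = -66 (k(J) = -42 + 6*(-4) = -42 - 24 = -66)
-29580/25968 + k(-8)/W = -29580/25968 - 66/(-2116) = -29580*1/25968 - 66*(-1/2116) = -2465/2164 + 33/1058 = -1268279/1144756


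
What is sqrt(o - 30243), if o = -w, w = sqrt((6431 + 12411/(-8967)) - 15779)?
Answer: sqrt(-5514175947 - 427*I*sqrt(1704663849))/427 ≈ 0.278 - 173.91*I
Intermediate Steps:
w = I*sqrt(1704663849)/427 (w = sqrt((6431 + 12411*(-1/8967)) - 15779) = sqrt((6431 - 591/427) - 15779) = sqrt(2745446/427 - 15779) = sqrt(-3992187/427) = I*sqrt(1704663849)/427 ≈ 96.692*I)
o = -I*sqrt(1704663849)/427 ≈ -96.692*I
sqrt(o - 30243) = sqrt(-I*sqrt(1704663849)/427 - 30243) = sqrt(-30243 - I*sqrt(1704663849)/427)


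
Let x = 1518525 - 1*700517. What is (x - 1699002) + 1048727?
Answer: 167733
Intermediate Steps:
x = 818008 (x = 1518525 - 700517 = 818008)
(x - 1699002) + 1048727 = (818008 - 1699002) + 1048727 = -880994 + 1048727 = 167733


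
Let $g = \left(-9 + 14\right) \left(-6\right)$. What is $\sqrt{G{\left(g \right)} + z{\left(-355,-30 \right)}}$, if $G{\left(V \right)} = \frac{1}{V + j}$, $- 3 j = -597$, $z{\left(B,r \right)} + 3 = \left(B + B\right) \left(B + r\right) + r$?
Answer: $\frac{9 \sqrt{570254}}{13} \approx 522.8$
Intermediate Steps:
$z{\left(B,r \right)} = -3 + r + 2 B \left(B + r\right)$ ($z{\left(B,r \right)} = -3 + \left(\left(B + B\right) \left(B + r\right) + r\right) = -3 + \left(2 B \left(B + r\right) + r\right) = -3 + \left(r + 2 B \left(B + r\right)\right) = -3 + r + 2 B \left(B + r\right)$)
$j = 199$ ($j = \left(- \frac{1}{3}\right) \left(-597\right) = 199$)
$g = -30$ ($g = 5 \left(-6\right) = -30$)
$G{\left(V \right)} = \frac{1}{199 + V}$ ($G{\left(V \right)} = \frac{1}{V + 199} = \frac{1}{199 + V}$)
$\sqrt{G{\left(g \right)} + z{\left(-355,-30 \right)}} = \sqrt{\frac{1}{199 - 30} + \left(-3 - 30 + 2 \left(-355\right)^{2} + 2 \left(-355\right) \left(-30\right)\right)} = \sqrt{\frac{1}{169} + \left(-3 - 30 + 2 \cdot 126025 + 21300\right)} = \sqrt{\frac{1}{169} + \left(-3 - 30 + 252050 + 21300\right)} = \sqrt{\frac{1}{169} + 273317} = \sqrt{\frac{46190574}{169}} = \frac{9 \sqrt{570254}}{13}$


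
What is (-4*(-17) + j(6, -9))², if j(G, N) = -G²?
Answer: 1024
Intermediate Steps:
(-4*(-17) + j(6, -9))² = (-4*(-17) - 1*6²)² = (68 - 1*36)² = (68 - 36)² = 32² = 1024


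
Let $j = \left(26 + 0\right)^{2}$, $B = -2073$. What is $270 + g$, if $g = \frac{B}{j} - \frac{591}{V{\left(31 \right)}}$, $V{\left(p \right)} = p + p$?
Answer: $\frac{5394099}{20956} \approx 257.4$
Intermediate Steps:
$j = 676$ ($j = 26^{2} = 676$)
$V{\left(p \right)} = 2 p$
$g = - \frac{264021}{20956}$ ($g = - \frac{2073}{676} - \frac{591}{2 \cdot 31} = \left(-2073\right) \frac{1}{676} - \frac{591}{62} = - \frac{2073}{676} - \frac{591}{62} = - \frac{264021}{20956} \approx -12.599$)
$270 + g = 270 - \frac{264021}{20956} = \frac{5394099}{20956}$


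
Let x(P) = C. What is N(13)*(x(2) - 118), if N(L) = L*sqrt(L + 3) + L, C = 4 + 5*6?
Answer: -5460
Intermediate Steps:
C = 34 (C = 4 + 30 = 34)
x(P) = 34
N(L) = L + L*sqrt(3 + L) (N(L) = L*sqrt(3 + L) + L = L + L*sqrt(3 + L))
N(13)*(x(2) - 118) = (13*(1 + sqrt(3 + 13)))*(34 - 118) = (13*(1 + sqrt(16)))*(-84) = (13*(1 + 4))*(-84) = (13*5)*(-84) = 65*(-84) = -5460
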